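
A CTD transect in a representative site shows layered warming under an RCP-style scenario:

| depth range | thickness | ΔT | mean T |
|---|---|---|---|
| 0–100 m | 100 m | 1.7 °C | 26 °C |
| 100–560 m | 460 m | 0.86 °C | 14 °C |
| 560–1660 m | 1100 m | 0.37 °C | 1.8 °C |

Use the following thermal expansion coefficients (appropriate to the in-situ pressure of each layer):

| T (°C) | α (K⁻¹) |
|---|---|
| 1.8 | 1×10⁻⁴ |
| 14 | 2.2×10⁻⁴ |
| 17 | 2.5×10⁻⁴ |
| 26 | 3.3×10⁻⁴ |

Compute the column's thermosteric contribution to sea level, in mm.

Layer 1 at 26 °C → α = 3.3×10⁻⁴ K⁻¹
Layer 2 at 14 °C → α = 2.2×10⁻⁴ K⁻¹
Layer 3 at 1.8 °C → α = 1×10⁻⁴ K⁻¹
0–100 m: 100 × 1.7 × 3.3×10⁻⁴ = 0.05610 m
460 × 0.86 × 2.2×10⁻⁴ = 0.087032 m
Layer 3: 0.37 × 1×10⁻⁴ × 1100 = 0.04070 m
Δh = 0.05610 + 0.087032 + 0.04070 = 0.183832 m

184 mm of thermosteric rise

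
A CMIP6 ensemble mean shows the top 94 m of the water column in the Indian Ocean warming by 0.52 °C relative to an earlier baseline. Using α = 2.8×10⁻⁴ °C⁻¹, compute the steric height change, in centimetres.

Δh = 1.37 cm

Δh = αΔT·H = 2.8×10⁻⁴ × 0.52 × 94 = 0.0136864 m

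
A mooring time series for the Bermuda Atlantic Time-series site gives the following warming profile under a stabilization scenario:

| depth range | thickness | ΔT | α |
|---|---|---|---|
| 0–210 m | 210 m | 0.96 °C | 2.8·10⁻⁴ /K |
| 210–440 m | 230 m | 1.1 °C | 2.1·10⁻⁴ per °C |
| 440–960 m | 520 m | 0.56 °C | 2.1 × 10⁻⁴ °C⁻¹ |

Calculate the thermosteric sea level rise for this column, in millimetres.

171 mm

2.8×10⁻⁴ × 0.96 × 210 = 0.056448 m
210–440 m: 2.1×10⁻⁴ × 230 × 1.1 = 0.05313 m
440–960 m: 0.56 × 520 × 2.1×10⁻⁴ = 0.061152 m
Δh = 0.056448 + 0.05313 + 0.061152 = 0.17073 m ≈ 171 mm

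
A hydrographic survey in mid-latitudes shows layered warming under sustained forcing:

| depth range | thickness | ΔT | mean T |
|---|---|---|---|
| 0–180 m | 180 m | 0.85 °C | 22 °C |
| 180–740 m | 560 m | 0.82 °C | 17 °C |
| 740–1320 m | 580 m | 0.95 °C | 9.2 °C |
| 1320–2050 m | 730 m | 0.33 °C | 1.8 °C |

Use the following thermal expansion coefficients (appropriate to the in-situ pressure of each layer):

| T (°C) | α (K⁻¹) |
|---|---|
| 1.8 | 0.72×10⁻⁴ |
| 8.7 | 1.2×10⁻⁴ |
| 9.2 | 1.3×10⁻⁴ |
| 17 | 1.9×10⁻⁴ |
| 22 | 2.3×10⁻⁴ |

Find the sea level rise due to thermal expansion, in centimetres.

Layer 1 at 22 °C → α = 2.3×10⁻⁴ K⁻¹
Layer 2 at 17 °C → α = 1.9×10⁻⁴ K⁻¹
Layer 3 at 9.2 °C → α = 1.3×10⁻⁴ K⁻¹
Layer 4 at 1.8 °C → α = 0.72×10⁻⁴ K⁻¹
2.3×10⁻⁴ × 0.85 × 180 = 0.03519 m
Layer 2: 1.9×10⁻⁴ × 0.82 × 560 = 0.087248 m
740–1320 m: 0.95 × 1.3×10⁻⁴ × 580 = 0.07163 m
1320–2050 m: 0.72×10⁻⁴ × 0.33 × 730 = 0.0173448 m
Δh = 0.03519 + 0.087248 + 0.07163 + 0.0173448 = 0.2114128 m ≈ 21 cm

Δh ≈ 21 cm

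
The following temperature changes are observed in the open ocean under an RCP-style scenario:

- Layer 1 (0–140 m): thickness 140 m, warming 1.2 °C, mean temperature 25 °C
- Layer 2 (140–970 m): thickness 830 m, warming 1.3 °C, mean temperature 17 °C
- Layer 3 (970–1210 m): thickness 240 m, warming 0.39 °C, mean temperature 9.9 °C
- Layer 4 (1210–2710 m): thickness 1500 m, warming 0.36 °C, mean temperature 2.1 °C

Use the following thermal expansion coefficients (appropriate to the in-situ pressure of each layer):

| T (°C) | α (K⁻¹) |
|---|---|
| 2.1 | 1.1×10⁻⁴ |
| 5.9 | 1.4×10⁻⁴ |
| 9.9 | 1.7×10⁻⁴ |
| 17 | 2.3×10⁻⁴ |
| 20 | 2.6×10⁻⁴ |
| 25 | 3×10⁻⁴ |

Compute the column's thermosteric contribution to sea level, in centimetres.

Layer 1 at 25 °C → α = 3×10⁻⁴ K⁻¹
Layer 2 at 17 °C → α = 2.3×10⁻⁴ K⁻¹
Layer 3 at 9.9 °C → α = 1.7×10⁻⁴ K⁻¹
Layer 4 at 2.1 °C → α = 1.1×10⁻⁴ K⁻¹
Layer 1: 1.2 × 140 × 3×10⁻⁴ = 0.05040 m
Layer 2: 830 × 2.3×10⁻⁴ × 1.3 = 0.24817 m
Layer 3: 240 × 0.39 × 1.7×10⁻⁴ = 0.015912 m
Layer 4: 1500 × 0.36 × 1.1×10⁻⁴ = 0.05940 m
Δh = 0.05040 + 0.24817 + 0.015912 + 0.05940 = 0.373882 m

37.4 cm of thermosteric rise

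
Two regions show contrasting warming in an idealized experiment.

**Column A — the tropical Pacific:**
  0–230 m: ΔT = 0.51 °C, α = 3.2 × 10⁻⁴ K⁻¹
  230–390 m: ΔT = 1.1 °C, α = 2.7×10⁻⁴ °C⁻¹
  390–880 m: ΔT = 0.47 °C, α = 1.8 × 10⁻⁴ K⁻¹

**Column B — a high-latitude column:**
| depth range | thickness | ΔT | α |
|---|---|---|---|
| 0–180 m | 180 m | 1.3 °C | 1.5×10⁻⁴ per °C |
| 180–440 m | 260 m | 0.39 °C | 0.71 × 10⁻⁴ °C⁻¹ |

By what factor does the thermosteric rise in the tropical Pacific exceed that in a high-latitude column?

A 0–230 m: 3.2×10⁻⁴ × 230 × 0.51 = 0.037536 m
A Layer 2: 160 × 2.7×10⁻⁴ × 1.1 = 0.04752 m
A Layer 3: 1.8×10⁻⁴ × 0.47 × 490 = 0.041454 m
A total: 0.12651 m
B 0–180 m: 1.5×10⁻⁴ × 1.3 × 180 = 0.03510 m
B 260 × 0.71×10⁻⁴ × 0.39 = 0.0071994 m
B total: 0.0422994 m
Ratio: 0.12651 / 0.0422994 ≈ 2.991

a factor of 2.99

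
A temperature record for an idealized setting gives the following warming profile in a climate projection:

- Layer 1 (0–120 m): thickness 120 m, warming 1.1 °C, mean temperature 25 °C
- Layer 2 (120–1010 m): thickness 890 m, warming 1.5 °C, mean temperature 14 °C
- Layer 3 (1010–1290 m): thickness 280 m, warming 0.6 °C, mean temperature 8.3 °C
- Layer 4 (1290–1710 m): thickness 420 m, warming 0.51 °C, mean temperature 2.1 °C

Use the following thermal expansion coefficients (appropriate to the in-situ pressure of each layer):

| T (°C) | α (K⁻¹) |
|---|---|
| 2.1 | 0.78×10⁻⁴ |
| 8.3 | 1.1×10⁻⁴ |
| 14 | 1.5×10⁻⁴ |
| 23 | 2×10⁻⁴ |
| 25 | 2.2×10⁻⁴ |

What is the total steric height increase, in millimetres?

Layer 1 at 25 °C → α = 2.2×10⁻⁴ K⁻¹
Layer 2 at 14 °C → α = 1.5×10⁻⁴ K⁻¹
Layer 3 at 8.3 °C → α = 1.1×10⁻⁴ K⁻¹
Layer 4 at 2.1 °C → α = 0.78×10⁻⁴ K⁻¹
2.2×10⁻⁴ × 1.1 × 120 = 0.02904 m
Layer 2: 1.5×10⁻⁴ × 1.5 × 890 = 0.20025 m
1010–1290 m: 1.1×10⁻⁴ × 0.6 × 280 = 0.01848 m
1290–1710 m: 0.78×10⁻⁴ × 420 × 0.51 = 0.0167076 m
Δh = 0.02904 + 0.20025 + 0.01848 + 0.0167076 = 0.2644776 m ≈ 264 mm

about 264 mm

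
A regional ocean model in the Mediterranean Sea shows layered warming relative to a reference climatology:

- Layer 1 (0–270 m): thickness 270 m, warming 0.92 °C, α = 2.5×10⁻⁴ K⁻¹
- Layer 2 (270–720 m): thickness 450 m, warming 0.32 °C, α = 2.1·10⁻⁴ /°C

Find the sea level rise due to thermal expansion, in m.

0–270 m: 2.5×10⁻⁴ × 0.92 × 270 = 0.06210 m
0.32 × 450 × 2.1×10⁻⁴ = 0.03024 m
Δh = 0.06210 + 0.03024 = 0.09234 m

0.0923 m of thermosteric rise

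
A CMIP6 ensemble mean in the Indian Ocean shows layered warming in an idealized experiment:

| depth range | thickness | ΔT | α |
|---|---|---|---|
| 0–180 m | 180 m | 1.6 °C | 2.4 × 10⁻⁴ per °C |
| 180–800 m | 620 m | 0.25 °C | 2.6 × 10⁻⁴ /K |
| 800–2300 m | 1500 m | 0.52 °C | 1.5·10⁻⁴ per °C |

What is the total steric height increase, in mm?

1.6 × 2.4×10⁻⁴ × 180 = 0.06912 m
2.6×10⁻⁴ × 620 × 0.25 = 0.04030 m
Layer 3: 0.52 × 1500 × 1.5×10⁻⁴ = 0.11700 m
Δh = 0.06912 + 0.04030 + 0.11700 = 0.22642 m ≈ 226 mm

about 226 mm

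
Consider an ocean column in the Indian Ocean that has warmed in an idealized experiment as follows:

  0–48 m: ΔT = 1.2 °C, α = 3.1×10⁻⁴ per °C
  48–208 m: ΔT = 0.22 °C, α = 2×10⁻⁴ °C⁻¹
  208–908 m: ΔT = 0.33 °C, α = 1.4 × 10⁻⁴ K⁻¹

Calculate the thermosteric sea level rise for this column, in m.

Δh ≈ 0.057 m

Layer 1: 1.2 × 3.1×10⁻⁴ × 48 = 0.017856 m
Layer 2: 160 × 0.22 × 2×10⁻⁴ = 0.00704 m
1.4×10⁻⁴ × 700 × 0.33 = 0.03234 m
Δh = 0.017856 + 0.00704 + 0.03234 = 0.057236 m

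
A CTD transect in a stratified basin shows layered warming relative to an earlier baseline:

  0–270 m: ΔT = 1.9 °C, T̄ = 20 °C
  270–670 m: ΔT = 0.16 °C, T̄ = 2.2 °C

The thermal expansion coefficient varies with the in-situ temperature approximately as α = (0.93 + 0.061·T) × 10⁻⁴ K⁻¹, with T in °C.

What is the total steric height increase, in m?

Δh ≈ 0.12 m

Layer 1: α = (0.93 + 0.061×20)×10⁻⁴ = 2.15×10⁻⁴ K⁻¹
Layer 2: α = (0.93 + 0.061×2.2)×10⁻⁴ = 1.0642×10⁻⁴ K⁻¹
1.9 × 270 × 2.15×10⁻⁴ = 0.110295 m
1.0642×10⁻⁴ × 0.16 × 400 = 0.00681088 m
Δh = 0.110295 + 0.00681088 = 0.11710588 m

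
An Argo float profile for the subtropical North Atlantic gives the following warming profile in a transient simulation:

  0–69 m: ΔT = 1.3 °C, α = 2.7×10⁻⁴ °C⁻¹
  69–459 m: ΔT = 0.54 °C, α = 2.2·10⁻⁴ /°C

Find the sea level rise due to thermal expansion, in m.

0–69 m: 69 × 1.3 × 2.7×10⁻⁴ = 0.024219 m
69–459 m: 0.54 × 2.2×10⁻⁴ × 390 = 0.046332 m
Δh = 0.024219 + 0.046332 = 0.070551 m

Δh ≈ 0.0706 m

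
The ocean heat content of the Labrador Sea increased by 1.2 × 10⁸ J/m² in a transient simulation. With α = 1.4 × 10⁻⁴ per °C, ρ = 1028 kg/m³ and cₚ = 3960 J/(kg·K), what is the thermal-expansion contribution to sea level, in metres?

Δh = 0.0041 m

Δh = αQ/(ρcₚ) = 1.4×10⁻⁴ × 1.2×10⁸ / (1028 × 3960) ≈ 0.0041269 m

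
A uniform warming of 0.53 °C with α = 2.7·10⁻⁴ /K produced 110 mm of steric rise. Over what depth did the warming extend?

H = Δh/(αΔT) = 0.11 / (2.7×10⁻⁴ × 0.53) ≈ 768.7 m

769 m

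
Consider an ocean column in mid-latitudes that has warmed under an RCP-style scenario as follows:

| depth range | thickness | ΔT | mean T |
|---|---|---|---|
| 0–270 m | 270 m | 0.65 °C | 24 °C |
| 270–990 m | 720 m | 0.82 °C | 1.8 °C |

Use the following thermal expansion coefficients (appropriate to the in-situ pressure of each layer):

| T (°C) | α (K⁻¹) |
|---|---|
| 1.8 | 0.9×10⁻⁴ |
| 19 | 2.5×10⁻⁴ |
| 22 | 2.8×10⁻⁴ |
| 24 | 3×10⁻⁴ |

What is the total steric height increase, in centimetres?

about 10.6 cm

Layer 1 at 24 °C → α = 3×10⁻⁴ K⁻¹
Layer 2 at 1.8 °C → α = 0.9×10⁻⁴ K⁻¹
0–270 m: 0.65 × 270 × 3×10⁻⁴ = 0.05265 m
Layer 2: 0.9×10⁻⁴ × 720 × 0.82 = 0.053136 m
Δh = 0.05265 + 0.053136 = 0.105786 m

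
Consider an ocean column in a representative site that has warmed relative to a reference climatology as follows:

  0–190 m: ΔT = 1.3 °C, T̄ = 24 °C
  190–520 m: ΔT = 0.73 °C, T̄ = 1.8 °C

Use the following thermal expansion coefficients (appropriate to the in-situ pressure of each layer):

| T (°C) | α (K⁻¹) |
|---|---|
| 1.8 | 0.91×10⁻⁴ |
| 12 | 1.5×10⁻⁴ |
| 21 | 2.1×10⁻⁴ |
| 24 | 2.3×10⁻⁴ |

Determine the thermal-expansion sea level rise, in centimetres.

Layer 1 at 24 °C → α = 2.3×10⁻⁴ K⁻¹
Layer 2 at 1.8 °C → α = 0.91×10⁻⁴ K⁻¹
Layer 1: 1.3 × 190 × 2.3×10⁻⁴ = 0.05681 m
190–520 m: 330 × 0.91×10⁻⁴ × 0.73 = 0.0219219 m
Δh = 0.05681 + 0.0219219 = 0.0787319 m ≈ 7.87 cm

7.87 cm of thermosteric rise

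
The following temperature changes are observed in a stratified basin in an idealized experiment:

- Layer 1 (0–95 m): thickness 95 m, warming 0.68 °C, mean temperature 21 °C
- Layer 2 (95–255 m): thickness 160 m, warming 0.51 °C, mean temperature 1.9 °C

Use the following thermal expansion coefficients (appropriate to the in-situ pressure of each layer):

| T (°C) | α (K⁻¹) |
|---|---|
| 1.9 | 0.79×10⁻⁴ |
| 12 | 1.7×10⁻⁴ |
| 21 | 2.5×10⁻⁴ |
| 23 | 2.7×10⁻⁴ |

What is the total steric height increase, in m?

Layer 1 at 21 °C → α = 2.5×10⁻⁴ K⁻¹
Layer 2 at 1.9 °C → α = 0.79×10⁻⁴ K⁻¹
2.5×10⁻⁴ × 0.68 × 95 = 0.01615 m
95–255 m: 0.79×10⁻⁴ × 0.51 × 160 = 0.0064464 m
Δh = 0.01615 + 0.0064464 = 0.0225964 m

0.023 m of thermosteric rise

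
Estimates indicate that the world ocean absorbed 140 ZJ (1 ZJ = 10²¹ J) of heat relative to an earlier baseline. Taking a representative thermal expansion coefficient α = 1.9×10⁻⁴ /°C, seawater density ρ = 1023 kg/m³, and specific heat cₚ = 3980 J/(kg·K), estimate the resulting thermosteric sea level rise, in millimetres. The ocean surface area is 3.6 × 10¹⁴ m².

Δh = 18 mm

Per unit area: Q = 140×10²¹ / (3.6×10¹⁴) ≈ 3.889×10⁸ J/m²
Δh = αQ/(ρcₚ) = 1.9×10⁻⁴ × 3.889×10⁸ / (1023 × 3980) ≈ 0.018148 m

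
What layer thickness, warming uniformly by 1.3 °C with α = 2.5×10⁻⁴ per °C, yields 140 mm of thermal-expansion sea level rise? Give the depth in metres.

H = Δh/(αΔT) = 0.14 / (2.5×10⁻⁴ × 1.3) ≈ 430.8 m

about 430 m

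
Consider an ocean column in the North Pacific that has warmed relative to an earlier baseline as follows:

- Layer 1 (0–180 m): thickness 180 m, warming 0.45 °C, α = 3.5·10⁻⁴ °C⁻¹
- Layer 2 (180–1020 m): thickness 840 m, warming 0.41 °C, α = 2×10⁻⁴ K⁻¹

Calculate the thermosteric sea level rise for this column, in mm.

180 × 0.45 × 3.5×10⁻⁴ = 0.02835 m
180–1020 m: 840 × 0.41 × 2×10⁻⁴ = 0.06888 m
Δh = 0.02835 + 0.06888 = 0.09723 m

97 mm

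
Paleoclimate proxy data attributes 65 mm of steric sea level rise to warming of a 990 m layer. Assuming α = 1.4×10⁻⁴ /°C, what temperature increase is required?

ΔT = Δh/(αH) = 0.065 / (1.4×10⁻⁴ × 990) ≈ 0.4690 K

0.47 K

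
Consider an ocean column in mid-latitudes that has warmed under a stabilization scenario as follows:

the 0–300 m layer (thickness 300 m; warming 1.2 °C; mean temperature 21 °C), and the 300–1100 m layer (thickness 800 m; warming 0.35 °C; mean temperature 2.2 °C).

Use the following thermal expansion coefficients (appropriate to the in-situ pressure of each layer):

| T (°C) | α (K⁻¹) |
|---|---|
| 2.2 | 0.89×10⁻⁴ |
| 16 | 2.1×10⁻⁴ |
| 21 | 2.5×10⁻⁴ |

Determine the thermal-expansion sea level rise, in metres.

0.115 m

Layer 1 at 21 °C → α = 2.5×10⁻⁴ K⁻¹
Layer 2 at 2.2 °C → α = 0.89×10⁻⁴ K⁻¹
0–300 m: 1.2 × 300 × 2.5×10⁻⁴ = 0.09000 m
Layer 2: 800 × 0.89×10⁻⁴ × 0.35 = 0.02492 m
Δh = 0.09000 + 0.02492 = 0.11492 m ≈ 0.115 m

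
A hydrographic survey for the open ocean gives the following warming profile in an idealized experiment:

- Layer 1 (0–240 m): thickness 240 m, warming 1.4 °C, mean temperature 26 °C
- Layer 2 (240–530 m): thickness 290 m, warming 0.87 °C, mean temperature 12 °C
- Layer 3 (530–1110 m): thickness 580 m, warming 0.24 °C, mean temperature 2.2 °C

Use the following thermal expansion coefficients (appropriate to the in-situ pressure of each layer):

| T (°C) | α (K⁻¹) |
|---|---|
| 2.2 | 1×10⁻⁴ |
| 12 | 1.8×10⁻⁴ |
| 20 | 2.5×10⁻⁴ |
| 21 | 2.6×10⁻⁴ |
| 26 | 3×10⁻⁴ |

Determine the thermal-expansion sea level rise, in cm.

Layer 1 at 26 °C → α = 3×10⁻⁴ K⁻¹
Layer 2 at 12 °C → α = 1.8×10⁻⁴ K⁻¹
Layer 3 at 2.2 °C → α = 1×10⁻⁴ K⁻¹
Layer 1: 1.4 × 3×10⁻⁴ × 240 = 0.10080 m
Layer 2: 0.87 × 1.8×10⁻⁴ × 290 = 0.045414 m
1×10⁻⁴ × 580 × 0.24 = 0.01392 m
Δh = 0.10080 + 0.045414 + 0.01392 = 0.160134 m ≈ 16.0 cm

16.0 cm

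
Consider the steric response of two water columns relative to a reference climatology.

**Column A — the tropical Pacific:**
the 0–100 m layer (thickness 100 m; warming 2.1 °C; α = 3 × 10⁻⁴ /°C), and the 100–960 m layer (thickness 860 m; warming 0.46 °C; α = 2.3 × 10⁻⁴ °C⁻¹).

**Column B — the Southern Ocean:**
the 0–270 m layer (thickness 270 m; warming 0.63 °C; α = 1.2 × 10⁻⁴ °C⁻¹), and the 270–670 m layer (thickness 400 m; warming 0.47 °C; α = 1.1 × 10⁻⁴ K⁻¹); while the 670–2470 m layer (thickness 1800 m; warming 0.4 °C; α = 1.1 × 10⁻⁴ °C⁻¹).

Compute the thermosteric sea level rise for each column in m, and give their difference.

Δh_A ≈ 0.154 m, Δh_B ≈ 0.120 m; difference ≈ 0.0337 m

A 0–100 m: 2.1 × 3×10⁻⁴ × 100 = 0.06300 m
A 100–960 m: 2.3×10⁻⁴ × 860 × 0.46 = 0.090988 m
A total: 0.153988 m
B 1.2×10⁻⁴ × 0.63 × 270 = 0.020412 m
B 270–670 m: 0.47 × 1.1×10⁻⁴ × 400 = 0.02068 m
B 670–2470 m: 1.1×10⁻⁴ × 1800 × 0.4 = 0.07920 m
B total: 0.120292 m
Difference: 0.153988 − 0.120292 = 0.033696 m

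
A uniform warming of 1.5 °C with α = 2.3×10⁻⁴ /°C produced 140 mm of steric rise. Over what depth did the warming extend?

H ≈ 406 m

H = Δh/(αΔT) = 0.14 / (2.3×10⁻⁴ × 1.5) ≈ 405.8 m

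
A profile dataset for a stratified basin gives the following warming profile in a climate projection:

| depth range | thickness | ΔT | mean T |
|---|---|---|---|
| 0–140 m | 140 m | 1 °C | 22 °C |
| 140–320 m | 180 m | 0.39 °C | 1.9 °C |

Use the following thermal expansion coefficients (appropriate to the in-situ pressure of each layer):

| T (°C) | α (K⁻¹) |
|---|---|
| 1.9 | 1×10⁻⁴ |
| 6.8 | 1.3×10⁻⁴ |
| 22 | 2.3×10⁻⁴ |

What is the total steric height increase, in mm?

Layer 1 at 22 °C → α = 2.3×10⁻⁴ K⁻¹
Layer 2 at 1.9 °C → α = 1×10⁻⁴ K⁻¹
0–140 m: 2.3×10⁻⁴ × 1 × 140 = 0.03220 m
Layer 2: 0.39 × 180 × 1×10⁻⁴ = 0.00702 m
Δh = 0.03220 + 0.00702 = 0.03922 m

Δh = 39 mm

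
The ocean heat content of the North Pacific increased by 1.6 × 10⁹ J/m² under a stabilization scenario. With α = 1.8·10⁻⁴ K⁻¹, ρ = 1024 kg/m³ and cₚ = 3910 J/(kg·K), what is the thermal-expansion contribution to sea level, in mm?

71.9 mm of thermosteric rise

Δh = αQ/(ρcₚ) = 1.8×10⁻⁴ × 1.6×10⁹ / (1024 × 3910) ≈ 0.071931 m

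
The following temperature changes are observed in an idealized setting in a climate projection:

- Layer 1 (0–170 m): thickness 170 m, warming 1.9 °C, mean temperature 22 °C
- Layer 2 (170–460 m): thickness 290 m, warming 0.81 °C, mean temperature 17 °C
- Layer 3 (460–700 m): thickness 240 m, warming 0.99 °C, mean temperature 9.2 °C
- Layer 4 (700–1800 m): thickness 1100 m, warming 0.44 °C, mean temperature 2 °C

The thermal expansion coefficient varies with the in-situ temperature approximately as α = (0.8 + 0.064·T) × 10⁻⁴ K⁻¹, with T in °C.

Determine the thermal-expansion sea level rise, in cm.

Layer 1: α = (0.8 + 0.064×22)×10⁻⁴ = 2.208×10⁻⁴ K⁻¹
Layer 2: α = (0.8 + 0.064×17)×10⁻⁴ = 1.888×10⁻⁴ K⁻¹
Layer 3: α = (0.8 + 0.064×9.2)×10⁻⁴ = 1.3888×10⁻⁴ K⁻¹
Layer 4: α = (0.8 + 0.064×2)×10⁻⁴ = 0.928×10⁻⁴ K⁻¹
Layer 1: 2.208×10⁻⁴ × 170 × 1.9 = 0.0713184 m
Layer 2: 1.888×10⁻⁴ × 0.81 × 290 = 0.04434912 m
Layer 3: 1.3888×10⁻⁴ × 0.99 × 240 = 0.032997888 m
0.44 × 1100 × 0.928×10⁻⁴ = 0.0449152 m
Δh = 0.0713184 + 0.04434912 + 0.032997888 + 0.0449152 = 0.193580608 m ≈ 19.4 cm

Δh = 19.4 cm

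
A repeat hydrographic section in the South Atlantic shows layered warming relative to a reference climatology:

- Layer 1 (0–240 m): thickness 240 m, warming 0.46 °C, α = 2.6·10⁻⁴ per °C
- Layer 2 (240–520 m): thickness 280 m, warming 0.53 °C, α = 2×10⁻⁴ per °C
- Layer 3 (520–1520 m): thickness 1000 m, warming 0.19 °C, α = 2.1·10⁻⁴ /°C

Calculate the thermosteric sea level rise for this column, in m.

about 0.0983 m

Layer 1: 240 × 2.6×10⁻⁴ × 0.46 = 0.028704 m
240–520 m: 2×10⁻⁴ × 280 × 0.53 = 0.02968 m
1000 × 0.19 × 2.1×10⁻⁴ = 0.03990 m
Δh = 0.028704 + 0.02968 + 0.03990 = 0.098284 m ≈ 0.0983 m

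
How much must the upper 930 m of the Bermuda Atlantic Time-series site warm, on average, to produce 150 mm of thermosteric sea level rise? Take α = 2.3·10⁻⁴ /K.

ΔT = Δh/(αH) = 0.15 / (2.3×10⁻⁴ × 930) ≈ 0.7013 K

0.701 K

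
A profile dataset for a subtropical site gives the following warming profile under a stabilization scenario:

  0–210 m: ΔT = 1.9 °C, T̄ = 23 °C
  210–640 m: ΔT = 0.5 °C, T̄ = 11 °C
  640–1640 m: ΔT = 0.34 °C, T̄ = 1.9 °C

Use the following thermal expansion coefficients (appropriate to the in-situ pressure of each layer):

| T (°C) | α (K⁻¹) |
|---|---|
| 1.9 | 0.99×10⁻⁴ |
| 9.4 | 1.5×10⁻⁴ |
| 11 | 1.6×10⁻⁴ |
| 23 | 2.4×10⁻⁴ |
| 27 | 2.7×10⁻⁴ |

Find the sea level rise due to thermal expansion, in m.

Layer 1 at 23 °C → α = 2.4×10⁻⁴ K⁻¹
Layer 2 at 11 °C → α = 1.6×10⁻⁴ K⁻¹
Layer 3 at 1.9 °C → α = 0.99×10⁻⁴ K⁻¹
0–210 m: 210 × 1.9 × 2.4×10⁻⁴ = 0.09576 m
1.6×10⁻⁴ × 430 × 0.5 = 0.03440 m
640–1640 m: 0.99×10⁻⁴ × 0.34 × 1000 = 0.03366 m
Δh = 0.09576 + 0.03440 + 0.03366 = 0.16382 m

about 0.164 m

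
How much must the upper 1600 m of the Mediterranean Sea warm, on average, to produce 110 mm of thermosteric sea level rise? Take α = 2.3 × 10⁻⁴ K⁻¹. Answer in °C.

about 0.299 °C

ΔT = Δh/(αH) = 0.11 / (2.3×10⁻⁴ × 1600) ≈ 0.2989 °C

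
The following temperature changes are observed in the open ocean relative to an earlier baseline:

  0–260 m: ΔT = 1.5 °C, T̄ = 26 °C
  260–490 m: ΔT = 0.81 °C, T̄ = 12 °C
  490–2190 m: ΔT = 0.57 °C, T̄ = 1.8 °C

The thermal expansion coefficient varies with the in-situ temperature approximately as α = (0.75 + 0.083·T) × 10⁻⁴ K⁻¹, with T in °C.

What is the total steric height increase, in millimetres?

Layer 1: α = (0.75 + 0.083×26)×10⁻⁴ = 2.908×10⁻⁴ K⁻¹
Layer 2: α = (0.75 + 0.083×12)×10⁻⁴ = 1.746×10⁻⁴ K⁻¹
Layer 3: α = (0.75 + 0.083×1.8)×10⁻⁴ = 0.8994×10⁻⁴ K⁻¹
Layer 1: 260 × 2.908×10⁻⁴ × 1.5 = 0.113412 m
0.81 × 1.746×10⁻⁴ × 230 = 0.03252798 m
Layer 3: 1700 × 0.57 × 0.8994×10⁻⁴ = 0.08715186 m
Δh = 0.113412 + 0.03252798 + 0.08715186 = 0.23309184 m

Δh ≈ 233 mm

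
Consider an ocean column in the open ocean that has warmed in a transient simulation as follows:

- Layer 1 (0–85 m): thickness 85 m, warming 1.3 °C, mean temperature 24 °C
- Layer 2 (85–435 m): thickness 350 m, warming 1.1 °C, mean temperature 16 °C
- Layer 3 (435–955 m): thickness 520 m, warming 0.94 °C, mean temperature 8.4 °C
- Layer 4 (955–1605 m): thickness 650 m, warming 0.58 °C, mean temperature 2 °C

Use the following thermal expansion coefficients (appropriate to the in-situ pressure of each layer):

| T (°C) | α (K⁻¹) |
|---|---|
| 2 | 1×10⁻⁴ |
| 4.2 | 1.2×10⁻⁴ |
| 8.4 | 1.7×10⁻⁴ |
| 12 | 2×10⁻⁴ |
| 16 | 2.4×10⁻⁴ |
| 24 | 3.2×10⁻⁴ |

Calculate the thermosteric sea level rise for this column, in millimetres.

Layer 1 at 24 °C → α = 3.2×10⁻⁴ K⁻¹
Layer 2 at 16 °C → α = 2.4×10⁻⁴ K⁻¹
Layer 3 at 8.4 °C → α = 1.7×10⁻⁴ K⁻¹
Layer 4 at 2 °C → α = 1×10⁻⁴ K⁻¹
85 × 1.3 × 3.2×10⁻⁴ = 0.03536 m
85–435 m: 2.4×10⁻⁴ × 1.1 × 350 = 0.09240 m
520 × 1.7×10⁻⁴ × 0.94 = 0.083096 m
955–1605 m: 0.58 × 1×10⁻⁴ × 650 = 0.03770 m
Δh = 0.03536 + 0.09240 + 0.083096 + 0.03770 = 0.248556 m

Δh ≈ 249 mm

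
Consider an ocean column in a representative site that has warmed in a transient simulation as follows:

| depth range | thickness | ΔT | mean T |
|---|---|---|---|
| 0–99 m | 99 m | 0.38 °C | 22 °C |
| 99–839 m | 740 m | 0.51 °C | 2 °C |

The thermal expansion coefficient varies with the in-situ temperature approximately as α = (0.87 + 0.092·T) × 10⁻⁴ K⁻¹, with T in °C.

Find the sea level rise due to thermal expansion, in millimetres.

Layer 1: α = (0.87 + 0.092×22)×10⁻⁴ = 2.894×10⁻⁴ K⁻¹
Layer 2: α = (0.87 + 0.092×2)×10⁻⁴ = 1.054×10⁻⁴ K⁻¹
0–99 m: 2.894×10⁻⁴ × 99 × 0.38 = 0.010887228 m
Layer 2: 0.51 × 740 × 1.054×10⁻⁴ = 0.03977796 m
Δh = 0.010887228 + 0.03977796 = 0.050665188 m ≈ 50.7 mm

Δh = 50.7 mm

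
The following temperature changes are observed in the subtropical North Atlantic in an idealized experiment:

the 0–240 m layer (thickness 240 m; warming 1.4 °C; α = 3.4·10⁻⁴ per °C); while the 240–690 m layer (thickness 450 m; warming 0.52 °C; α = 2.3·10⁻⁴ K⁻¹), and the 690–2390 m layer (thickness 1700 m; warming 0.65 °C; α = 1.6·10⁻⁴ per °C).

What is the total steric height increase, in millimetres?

Δh ≈ 345 mm

Layer 1: 1.4 × 240 × 3.4×10⁻⁴ = 0.11424 m
240–690 m: 2.3×10⁻⁴ × 450 × 0.52 = 0.05382 m
Layer 3: 1.6×10⁻⁴ × 0.65 × 1700 = 0.17680 m
Δh = 0.11424 + 0.05382 + 0.17680 = 0.34486 m ≈ 345 mm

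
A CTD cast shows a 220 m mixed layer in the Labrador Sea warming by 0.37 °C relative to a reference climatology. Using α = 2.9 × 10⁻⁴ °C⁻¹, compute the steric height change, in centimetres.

2.36 cm

Δh = αΔT·H = 2.9×10⁻⁴ × 0.37 × 220 = 0.023606 m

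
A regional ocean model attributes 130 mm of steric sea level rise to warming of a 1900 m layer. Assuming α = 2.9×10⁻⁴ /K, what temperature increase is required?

about 0.236 °C

ΔT = Δh/(αH) = 0.13 / (2.9×10⁻⁴ × 1900) ≈ 0.2359 °C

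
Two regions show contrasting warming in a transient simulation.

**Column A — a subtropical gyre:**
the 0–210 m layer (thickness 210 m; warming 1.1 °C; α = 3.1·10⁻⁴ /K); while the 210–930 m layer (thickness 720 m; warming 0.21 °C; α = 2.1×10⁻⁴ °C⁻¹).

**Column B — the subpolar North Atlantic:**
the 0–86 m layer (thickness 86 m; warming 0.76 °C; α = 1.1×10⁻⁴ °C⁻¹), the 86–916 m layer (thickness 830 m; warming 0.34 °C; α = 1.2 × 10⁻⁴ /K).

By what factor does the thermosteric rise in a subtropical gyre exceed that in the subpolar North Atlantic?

a factor of 2.52

A 1.1 × 3.1×10⁻⁴ × 210 = 0.07161 m
A 210–930 m: 2.1×10⁻⁴ × 720 × 0.21 = 0.031752 m
A total: 0.103362 m
B Layer 1: 0.76 × 86 × 1.1×10⁻⁴ = 0.0071896 m
B Layer 2: 1.2×10⁻⁴ × 830 × 0.34 = 0.033864 m
B total: 0.0410536 m
Ratio: 0.103362 / 0.0410536 ≈ 2.518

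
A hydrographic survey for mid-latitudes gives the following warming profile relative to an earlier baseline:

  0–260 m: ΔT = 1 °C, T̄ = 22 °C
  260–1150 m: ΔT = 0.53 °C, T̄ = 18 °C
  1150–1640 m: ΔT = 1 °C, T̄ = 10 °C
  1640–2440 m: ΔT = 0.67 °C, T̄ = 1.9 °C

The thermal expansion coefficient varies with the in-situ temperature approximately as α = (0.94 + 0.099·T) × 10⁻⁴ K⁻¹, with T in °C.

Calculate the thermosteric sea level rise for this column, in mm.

Layer 1: α = (0.94 + 0.099×22)×10⁻⁴ = 3.118×10⁻⁴ K⁻¹
Layer 2: α = (0.94 + 0.099×18)×10⁻⁴ = 2.722×10⁻⁴ K⁻¹
Layer 3: α = (0.94 + 0.099×10)×10⁻⁴ = 1.93×10⁻⁴ K⁻¹
Layer 4: α = (0.94 + 0.099×1.9)×10⁻⁴ = 1.1281×10⁻⁴ K⁻¹
Layer 1: 260 × 1 × 3.118×10⁻⁴ = 0.081068 m
260–1150 m: 2.722×10⁻⁴ × 890 × 0.53 = 0.12839674 m
1150–1640 m: 1.93×10⁻⁴ × 490 × 1 = 0.09457 m
1640–2440 m: 0.67 × 800 × 1.1281×10⁻⁴ = 0.06046616 m
Δh = 0.081068 + 0.12839674 + 0.09457 + 0.06046616 = 0.3645009 m

365 mm of thermosteric rise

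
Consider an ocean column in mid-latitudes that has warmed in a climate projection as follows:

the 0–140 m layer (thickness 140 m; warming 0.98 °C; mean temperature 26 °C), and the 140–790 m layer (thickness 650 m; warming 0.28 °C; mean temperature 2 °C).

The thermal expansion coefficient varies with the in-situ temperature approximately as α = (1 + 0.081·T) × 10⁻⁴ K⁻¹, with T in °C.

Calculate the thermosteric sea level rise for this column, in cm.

Δh = 6.38 cm

Layer 1: α = (1 + 0.081×26)×10⁻⁴ = 3.106×10⁻⁴ K⁻¹
Layer 2: α = (1 + 0.081×2)×10⁻⁴ = 1.162×10⁻⁴ K⁻¹
0–140 m: 3.106×10⁻⁴ × 0.98 × 140 = 0.04261432 m
1.162×10⁻⁴ × 650 × 0.28 = 0.0211484 m
Δh = 0.04261432 + 0.0211484 = 0.06376272 m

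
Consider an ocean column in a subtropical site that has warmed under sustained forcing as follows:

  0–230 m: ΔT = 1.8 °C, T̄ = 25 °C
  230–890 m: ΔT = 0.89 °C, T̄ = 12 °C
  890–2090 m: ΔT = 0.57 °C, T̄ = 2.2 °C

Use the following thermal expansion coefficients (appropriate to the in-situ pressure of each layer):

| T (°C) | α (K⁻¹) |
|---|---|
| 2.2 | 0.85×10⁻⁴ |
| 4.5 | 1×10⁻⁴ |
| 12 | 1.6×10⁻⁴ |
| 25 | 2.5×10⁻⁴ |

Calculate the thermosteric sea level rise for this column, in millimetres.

Layer 1 at 25 °C → α = 2.5×10⁻⁴ K⁻¹
Layer 2 at 12 °C → α = 1.6×10⁻⁴ K⁻¹
Layer 3 at 2.2 °C → α = 0.85×10⁻⁴ K⁻¹
Layer 1: 2.5×10⁻⁴ × 1.8 × 230 = 0.10350 m
Layer 2: 1.6×10⁻⁴ × 0.89 × 660 = 0.093984 m
890–2090 m: 0.57 × 1200 × 0.85×10⁻⁴ = 0.05814 m
Δh = 0.10350 + 0.093984 + 0.05814 = 0.255624 m ≈ 256 mm

256 mm of thermosteric rise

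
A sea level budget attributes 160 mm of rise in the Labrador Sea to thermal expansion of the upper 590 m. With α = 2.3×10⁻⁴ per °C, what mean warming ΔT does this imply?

ΔT ≈ 1.2 K

ΔT = Δh/(αH) = 0.16 / (2.3×10⁻⁴ × 590) ≈ 1.179 K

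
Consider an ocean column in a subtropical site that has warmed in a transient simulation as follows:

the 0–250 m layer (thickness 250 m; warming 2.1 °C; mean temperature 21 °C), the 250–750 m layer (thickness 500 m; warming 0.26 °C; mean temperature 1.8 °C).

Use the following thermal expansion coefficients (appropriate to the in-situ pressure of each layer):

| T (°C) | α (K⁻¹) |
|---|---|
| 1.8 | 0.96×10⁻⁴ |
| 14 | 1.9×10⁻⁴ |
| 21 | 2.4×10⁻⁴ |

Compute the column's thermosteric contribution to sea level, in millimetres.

138 mm of thermosteric rise

Layer 1 at 21 °C → α = 2.4×10⁻⁴ K⁻¹
Layer 2 at 1.8 °C → α = 0.96×10⁻⁴ K⁻¹
0–250 m: 2.4×10⁻⁴ × 2.1 × 250 = 0.12600 m
Layer 2: 500 × 0.26 × 0.96×10⁻⁴ = 0.01248 m
Δh = 0.12600 + 0.01248 = 0.13848 m ≈ 138 mm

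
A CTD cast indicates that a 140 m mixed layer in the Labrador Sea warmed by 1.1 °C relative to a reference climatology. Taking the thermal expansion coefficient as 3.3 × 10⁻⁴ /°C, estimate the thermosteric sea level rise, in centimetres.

Δh = αΔT·H = 3.3×10⁻⁴ × 1.1 × 140 = 0.05082 m

Δh = 5.08 cm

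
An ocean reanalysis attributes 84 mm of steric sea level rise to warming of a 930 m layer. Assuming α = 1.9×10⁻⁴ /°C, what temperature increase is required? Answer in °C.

ΔT = Δh/(αH) = 0.084 / (1.9×10⁻⁴ × 930) ≈ 0.4754 °C

ΔT ≈ 0.475 °C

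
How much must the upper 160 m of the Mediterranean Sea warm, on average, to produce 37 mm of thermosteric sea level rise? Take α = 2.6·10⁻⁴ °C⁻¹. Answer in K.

ΔT = Δh/(αH) = 0.037 / (2.6×10⁻⁴ × 160) ≈ 0.8894 K

0.89 K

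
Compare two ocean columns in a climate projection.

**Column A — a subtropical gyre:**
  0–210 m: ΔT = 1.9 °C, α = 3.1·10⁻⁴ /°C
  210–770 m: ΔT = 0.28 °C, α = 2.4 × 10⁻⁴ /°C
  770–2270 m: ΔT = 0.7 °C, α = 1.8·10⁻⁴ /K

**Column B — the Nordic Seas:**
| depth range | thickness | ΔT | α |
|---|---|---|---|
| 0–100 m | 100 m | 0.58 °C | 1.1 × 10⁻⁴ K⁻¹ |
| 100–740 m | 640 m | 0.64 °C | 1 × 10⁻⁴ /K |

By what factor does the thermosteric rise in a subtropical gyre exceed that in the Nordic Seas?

A Layer 1: 210 × 3.1×10⁻⁴ × 1.9 = 0.12369 m
A 0.28 × 560 × 2.4×10⁻⁴ = 0.037632 m
A 770–2270 m: 1.8×10⁻⁴ × 1500 × 0.7 = 0.18900 m
A total: 0.350322 m
B Layer 1: 1.1×10⁻⁴ × 0.58 × 100 = 0.00638 m
B Layer 2: 1×10⁻⁴ × 640 × 0.64 = 0.04096 m
B total: 0.04734 m
Ratio: 0.350322 / 0.04734 ≈ 7.400

a factor of 7.40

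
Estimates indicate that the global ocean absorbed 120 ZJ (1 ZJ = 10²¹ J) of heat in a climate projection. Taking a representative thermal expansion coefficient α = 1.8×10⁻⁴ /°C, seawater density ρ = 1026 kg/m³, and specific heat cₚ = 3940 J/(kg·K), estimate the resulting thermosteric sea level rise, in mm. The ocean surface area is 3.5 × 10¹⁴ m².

Per unit area: Q = 120×10²¹ / (3.5×10¹⁴) ≈ 3.429×10⁸ J/m²
Δh = αQ/(ρcₚ) = 1.8×10⁻⁴ × 3.429×10⁸ / (1026 × 3940) ≈ 0.015269 m

about 15.3 mm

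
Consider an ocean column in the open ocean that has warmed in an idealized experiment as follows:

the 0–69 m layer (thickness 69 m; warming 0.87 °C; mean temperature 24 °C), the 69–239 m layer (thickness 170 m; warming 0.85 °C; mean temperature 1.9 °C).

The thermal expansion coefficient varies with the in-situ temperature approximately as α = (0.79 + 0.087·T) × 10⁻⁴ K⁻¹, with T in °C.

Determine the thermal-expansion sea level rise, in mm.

Layer 1: α = (0.79 + 0.087×24)×10⁻⁴ = 2.878×10⁻⁴ K⁻¹
Layer 2: α = (0.79 + 0.087×1.9)×10⁻⁴ = 0.9553×10⁻⁴ K⁻¹
Layer 1: 69 × 2.878×10⁻⁴ × 0.87 = 0.017276634 m
Layer 2: 0.9553×10⁻⁴ × 170 × 0.85 = 0.013804085 m
Δh = 0.017276634 + 0.013804085 = 0.031080719 m ≈ 31 mm

Δh = 31 mm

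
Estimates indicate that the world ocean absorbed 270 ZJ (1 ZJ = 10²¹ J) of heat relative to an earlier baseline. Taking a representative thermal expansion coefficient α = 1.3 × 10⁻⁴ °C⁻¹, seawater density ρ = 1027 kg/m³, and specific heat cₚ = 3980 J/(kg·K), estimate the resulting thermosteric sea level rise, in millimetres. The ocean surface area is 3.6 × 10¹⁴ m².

23.9 mm

Per unit area: Q = 270×10²¹ / (3.6×10¹⁴) = 7.5×10⁸ J/m²
Δh = αQ/(ρcₚ) = 1.3×10⁻⁴ × 7.5×10⁸ / (1027 × 3980) ≈ 0.023853 m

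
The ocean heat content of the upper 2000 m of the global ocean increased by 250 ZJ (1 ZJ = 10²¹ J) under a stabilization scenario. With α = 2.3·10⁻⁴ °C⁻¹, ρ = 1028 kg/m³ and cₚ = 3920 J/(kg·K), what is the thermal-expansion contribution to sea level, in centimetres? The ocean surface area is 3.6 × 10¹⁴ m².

3.96 cm

Per unit area: Q = 250×10²¹ / (3.6×10¹⁴) ≈ 6.944×10⁸ J/m²
Δh = αQ/(ρcₚ) = 2.3×10⁻⁴ × 6.944×10⁸ / (1028 × 3920) ≈ 0.039633 m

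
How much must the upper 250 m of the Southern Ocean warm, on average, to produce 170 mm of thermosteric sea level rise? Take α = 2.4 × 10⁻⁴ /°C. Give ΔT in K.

ΔT ≈ 2.8 K

ΔT = Δh/(αH) = 0.17 / (2.4×10⁻⁴ × 250) ≈ 2.833 K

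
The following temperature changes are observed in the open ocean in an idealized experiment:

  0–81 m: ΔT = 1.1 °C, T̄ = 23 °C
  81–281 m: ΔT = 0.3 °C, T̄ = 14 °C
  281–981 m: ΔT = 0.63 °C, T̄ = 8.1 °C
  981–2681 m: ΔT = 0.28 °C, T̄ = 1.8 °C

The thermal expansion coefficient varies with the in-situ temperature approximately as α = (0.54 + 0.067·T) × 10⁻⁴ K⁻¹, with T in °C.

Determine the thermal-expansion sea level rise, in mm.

Δh = 110 mm

Layer 1: α = (0.54 + 0.067×23)×10⁻⁴ = 2.081×10⁻⁴ K⁻¹
Layer 2: α = (0.54 + 0.067×14)×10⁻⁴ = 1.478×10⁻⁴ K⁻¹
Layer 3: α = (0.54 + 0.067×8.1)×10⁻⁴ = 1.0827×10⁻⁴ K⁻¹
Layer 4: α = (0.54 + 0.067×1.8)×10⁻⁴ = 0.6606×10⁻⁴ K⁻¹
81 × 2.081×10⁻⁴ × 1.1 = 0.01854171 m
81–281 m: 1.478×10⁻⁴ × 200 × 0.3 = 0.008868 m
Layer 3: 0.63 × 1.0827×10⁻⁴ × 700 = 0.04774707 m
0.28 × 0.6606×10⁻⁴ × 1700 = 0.03144456 m
Δh = 0.01854171 + 0.008868 + 0.04774707 + 0.03144456 = 0.10660134 m ≈ 110 mm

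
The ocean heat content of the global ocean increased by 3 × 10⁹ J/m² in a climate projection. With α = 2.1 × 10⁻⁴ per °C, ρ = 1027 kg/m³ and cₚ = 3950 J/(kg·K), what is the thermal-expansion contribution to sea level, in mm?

Δh ≈ 160 mm

Δh = αQ/(ρcₚ) = 2.1×10⁻⁴ × 3×10⁹ / (1027 × 3950) ≈ 0.15530 m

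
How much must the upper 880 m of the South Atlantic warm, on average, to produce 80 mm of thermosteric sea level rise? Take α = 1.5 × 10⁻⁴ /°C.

ΔT = Δh/(αH) = 0.08 / (1.5×10⁻⁴ × 880) ≈ 0.6061 °C

0.61 °C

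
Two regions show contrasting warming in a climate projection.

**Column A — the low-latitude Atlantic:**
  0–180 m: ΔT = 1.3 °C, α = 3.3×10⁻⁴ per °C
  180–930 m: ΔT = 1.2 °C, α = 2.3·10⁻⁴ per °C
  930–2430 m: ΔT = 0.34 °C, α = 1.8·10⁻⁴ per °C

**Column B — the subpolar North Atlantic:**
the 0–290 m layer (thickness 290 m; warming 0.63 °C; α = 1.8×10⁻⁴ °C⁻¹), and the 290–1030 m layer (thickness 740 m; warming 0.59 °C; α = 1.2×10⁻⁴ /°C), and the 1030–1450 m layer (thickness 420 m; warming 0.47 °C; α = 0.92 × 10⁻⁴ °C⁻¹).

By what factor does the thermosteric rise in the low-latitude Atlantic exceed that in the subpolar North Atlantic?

A Layer 1: 180 × 1.3 × 3.3×10⁻⁴ = 0.07722 m
A 180–930 m: 1.2 × 2.3×10⁻⁴ × 750 = 0.20700 m
A 930–2430 m: 1500 × 0.34 × 1.8×10⁻⁴ = 0.09180 m
A total: 0.37602 m
B 1.8×10⁻⁴ × 290 × 0.63 = 0.032886 m
B 290–1030 m: 1.2×10⁻⁴ × 0.59 × 740 = 0.052392 m
B 0.47 × 0.92×10⁻⁴ × 420 = 0.0181608 m
B total: 0.1034388 m
Ratio: 0.37602 / 0.1034388 ≈ 3.635

3.64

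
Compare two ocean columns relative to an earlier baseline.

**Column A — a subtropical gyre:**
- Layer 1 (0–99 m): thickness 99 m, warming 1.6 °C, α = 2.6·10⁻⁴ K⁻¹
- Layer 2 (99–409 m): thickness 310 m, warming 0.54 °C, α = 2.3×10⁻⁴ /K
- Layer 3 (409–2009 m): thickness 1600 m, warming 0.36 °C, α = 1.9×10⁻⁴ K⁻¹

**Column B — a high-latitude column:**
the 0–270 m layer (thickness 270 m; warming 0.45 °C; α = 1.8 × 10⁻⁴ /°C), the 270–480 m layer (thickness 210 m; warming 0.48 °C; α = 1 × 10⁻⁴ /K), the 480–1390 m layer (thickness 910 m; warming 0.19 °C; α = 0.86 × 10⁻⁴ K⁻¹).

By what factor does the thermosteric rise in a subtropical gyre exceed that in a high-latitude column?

A 2.6×10⁻⁴ × 1.6 × 99 = 0.041184 m
A Layer 2: 2.3×10⁻⁴ × 310 × 0.54 = 0.038502 m
A 1600 × 1.9×10⁻⁴ × 0.36 = 0.10944 m
A total: 0.189126 m
B 0–270 m: 1.8×10⁻⁴ × 270 × 0.45 = 0.02187 m
B 270–480 m: 1×10⁻⁴ × 210 × 0.48 = 0.01008 m
B Layer 3: 0.86×10⁻⁴ × 0.19 × 910 = 0.0148694 m
B total: 0.0468194 m
Ratio: 0.189126 / 0.0468194 ≈ 4.039

4.04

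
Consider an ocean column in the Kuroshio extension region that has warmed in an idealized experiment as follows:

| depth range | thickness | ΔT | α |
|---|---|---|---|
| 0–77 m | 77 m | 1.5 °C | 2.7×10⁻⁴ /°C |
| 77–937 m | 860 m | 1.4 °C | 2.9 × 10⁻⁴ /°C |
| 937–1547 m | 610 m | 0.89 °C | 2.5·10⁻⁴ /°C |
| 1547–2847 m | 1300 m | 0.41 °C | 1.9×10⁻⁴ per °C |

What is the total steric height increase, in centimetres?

about 62 cm

77 × 2.7×10⁻⁴ × 1.5 = 0.031185 m
Layer 2: 1.4 × 860 × 2.9×10⁻⁴ = 0.34916 m
Layer 3: 2.5×10⁻⁴ × 610 × 0.89 = 0.135725 m
Layer 4: 1300 × 0.41 × 1.9×10⁻⁴ = 0.10127 m
Δh = 0.031185 + 0.34916 + 0.135725 + 0.10127 = 0.61734 m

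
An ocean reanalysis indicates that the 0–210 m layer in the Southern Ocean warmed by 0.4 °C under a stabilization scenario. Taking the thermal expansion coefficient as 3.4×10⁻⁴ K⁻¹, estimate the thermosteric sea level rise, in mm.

Δh = αΔT·H = 3.4×10⁻⁴ × 0.4 × 210 = 0.02856 m

29 mm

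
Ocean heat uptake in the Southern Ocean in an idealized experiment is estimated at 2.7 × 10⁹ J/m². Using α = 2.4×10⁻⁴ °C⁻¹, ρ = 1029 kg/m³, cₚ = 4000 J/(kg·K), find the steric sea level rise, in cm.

about 15.7 cm

Δh = αQ/(ρcₚ) = 2.4×10⁻⁴ × 2.7×10⁹ / (1029 × 4000) ≈ 0.15743 m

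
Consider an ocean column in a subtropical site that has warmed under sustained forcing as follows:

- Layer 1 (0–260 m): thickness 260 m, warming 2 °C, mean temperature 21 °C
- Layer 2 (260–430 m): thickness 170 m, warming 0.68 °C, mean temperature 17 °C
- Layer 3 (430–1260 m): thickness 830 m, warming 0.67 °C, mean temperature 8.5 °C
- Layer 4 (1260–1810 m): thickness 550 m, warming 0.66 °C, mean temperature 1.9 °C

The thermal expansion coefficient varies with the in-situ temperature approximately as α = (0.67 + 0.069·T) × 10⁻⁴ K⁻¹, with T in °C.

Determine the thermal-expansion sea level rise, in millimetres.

about 230 mm

Layer 1: α = (0.67 + 0.069×21)×10⁻⁴ = 2.119×10⁻⁴ K⁻¹
Layer 2: α = (0.67 + 0.069×17)×10⁻⁴ = 1.843×10⁻⁴ K⁻¹
Layer 3: α = (0.67 + 0.069×8.5)×10⁻⁴ = 1.2565×10⁻⁴ K⁻¹
Layer 4: α = (0.67 + 0.069×1.9)×10⁻⁴ = 0.8011×10⁻⁴ K⁻¹
Layer 1: 2 × 2.119×10⁻⁴ × 260 = 0.110188 m
1.843×10⁻⁴ × 170 × 0.68 = 0.02130508 m
430–1260 m: 1.2565×10⁻⁴ × 0.67 × 830 = 0.069873965 m
Layer 4: 0.8011×10⁻⁴ × 0.66 × 550 = 0.02907993 m
Δh = 0.110188 + 0.02130508 + 0.069873965 + 0.02907993 = 0.230446975 m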